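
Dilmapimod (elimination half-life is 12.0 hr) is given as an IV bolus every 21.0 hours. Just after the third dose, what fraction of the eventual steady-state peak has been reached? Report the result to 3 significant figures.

k = ln 2 / 12.0 = 0.05776 hr⁻¹
f_n = 1 − e^(−nkτ) = 1 − e^(−3 × 0.05776 × 21.0) = 1 − e^(−3.639) = 1 − 0.02628 ≈ 0.974

0.974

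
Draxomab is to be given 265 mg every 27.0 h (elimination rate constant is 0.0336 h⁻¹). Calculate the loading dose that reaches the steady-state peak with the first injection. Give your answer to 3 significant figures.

444 mg

Accumulation ratio R = 1 / (1 − e^(−kτ)) = 1 / (1 − e^(−0.03360×27.0)) = 1 / (1 − 0.4037) = 1.677
Loading dose = maintenance dose × R = 265 × 1.677 ≈ 444 mg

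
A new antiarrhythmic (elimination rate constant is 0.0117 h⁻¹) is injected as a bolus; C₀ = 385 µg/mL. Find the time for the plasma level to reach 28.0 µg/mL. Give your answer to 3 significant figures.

C(t) = C₀ e^(−kt)  ⇒  t = ln(C₀/C) / k
t = ln(385/28.0) / 0.01170 = 2.621 / 0.01170 ≈ 224 hours

224 hours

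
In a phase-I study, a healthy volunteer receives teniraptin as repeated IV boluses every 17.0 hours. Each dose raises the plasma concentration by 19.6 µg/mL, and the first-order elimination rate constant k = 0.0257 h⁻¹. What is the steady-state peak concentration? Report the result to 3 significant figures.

Fraction remaining after one interval: e^(−kτ) = e^(−0.02570 × 17.0) = 0.6460
R = 1 / (1 − 0.6460) = 2.825
Css,max = 19.6 × 2.825 ≈ 55.4 µg/mL

55.4 µg/mL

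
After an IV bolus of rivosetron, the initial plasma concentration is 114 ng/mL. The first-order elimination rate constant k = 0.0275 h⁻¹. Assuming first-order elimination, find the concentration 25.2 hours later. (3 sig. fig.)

57.0 ng/mL

C(t) = C₀ e^(−kt) = 114 × e^(−0.02750 × 25.2) = 114 × e^(−0.6930) = 114 × 0.5001 ≈ 57.0 ng/mL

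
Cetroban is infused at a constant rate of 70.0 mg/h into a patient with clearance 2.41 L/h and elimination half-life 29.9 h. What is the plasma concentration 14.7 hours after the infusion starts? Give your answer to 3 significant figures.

8.39 mg/L

Css = rate / CL = 70.0 / 2.41 = 29.05 mg/L
k = ln 2 / 29.9 = 0.02318 h⁻¹
C(t) = Css (1 − e^(−kt)) = 29.05 × (1 − e^(−0.3408)) = 29.05 × 0.2888 ≈ 8.39 mg/L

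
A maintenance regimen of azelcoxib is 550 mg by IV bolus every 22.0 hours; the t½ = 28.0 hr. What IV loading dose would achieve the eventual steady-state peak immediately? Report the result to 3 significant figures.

1310 mg

k = ln 2 / 28.0 = 0.02476 hr⁻¹
Accumulation ratio R = 1 / (1 − e^(−kτ)) = 1 / (1 − e^(−0.02476×22.0)) = 1 / (1 − 0.5801) = 2.381
Loading dose = maintenance dose × R = 550 × 2.381 ≈ 1310 mg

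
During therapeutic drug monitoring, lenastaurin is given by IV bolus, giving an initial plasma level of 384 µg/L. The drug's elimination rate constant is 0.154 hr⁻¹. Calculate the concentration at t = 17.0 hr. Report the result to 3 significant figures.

28.0 µg/L

C(t) = C₀ e^(−kt) = 384 × e^(−0.1540 × 17.0) = 384 × e^(−2.618) = 384 × 0.07295 ≈ 28.0 µg/L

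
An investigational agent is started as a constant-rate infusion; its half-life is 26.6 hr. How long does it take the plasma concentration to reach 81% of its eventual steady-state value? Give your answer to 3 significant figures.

k = ln 2 / 26.6 = 0.02606 hr⁻¹
f = 1 − e^(−kt)  ⇒  t = −ln(1 − f) / k
t = −ln(1 − 0.81) / 0.02606 = 1.661 / 0.02606 ≈ 63.7 hours

63.7 hours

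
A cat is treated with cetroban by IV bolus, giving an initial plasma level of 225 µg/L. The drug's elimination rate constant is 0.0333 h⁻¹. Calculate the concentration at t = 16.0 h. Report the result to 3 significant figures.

132 µg/L

C(t) = C₀ e^(−kt) = 225 × e^(−0.03330 × 16.0) = 225 × e^(−0.5328) = 225 × 0.5870 ≈ 132 µg/L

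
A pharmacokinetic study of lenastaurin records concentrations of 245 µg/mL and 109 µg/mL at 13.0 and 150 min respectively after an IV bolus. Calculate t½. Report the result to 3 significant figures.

k = ln(C₁/C₂) / (t₂ − t₁) = ln(245/109) / (150 − 13.0)
  = 0.8099 / 137.0 = 0.005912 min⁻¹
t½ = ln 2 / k = ln 2 / 0.005912 ≈ 117 minutes

117 minutes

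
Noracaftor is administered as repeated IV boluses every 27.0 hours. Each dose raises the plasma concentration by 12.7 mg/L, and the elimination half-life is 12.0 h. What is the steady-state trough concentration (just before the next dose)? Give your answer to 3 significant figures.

3.38 mg/L

k = ln 2 / 12.0 = 0.05776 h⁻¹
Fraction remaining after one interval: e^(−kτ) = e^(−0.05776 × 27.0) = 0.2102
R = 1 / (1 − 0.2102) = 1.266
Css,max = 12.7 × 1.266 = 16.08 mg/L
Css,min = Css,max × e^(−kτ) = 16.08 × 0.2102 ≈ 3.38 mg/L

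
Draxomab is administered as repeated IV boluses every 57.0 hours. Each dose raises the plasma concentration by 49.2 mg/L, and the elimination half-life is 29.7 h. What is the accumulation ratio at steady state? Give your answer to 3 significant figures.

k = ln 2 / 29.7 = 0.02334 h⁻¹
Fraction remaining after one interval: e^(−kτ) = e^(−0.02334 × 57.0) = 0.2644
R = 1 / (1 − 0.2644) = 1 / 0.7356 ≈ 1.36

1.36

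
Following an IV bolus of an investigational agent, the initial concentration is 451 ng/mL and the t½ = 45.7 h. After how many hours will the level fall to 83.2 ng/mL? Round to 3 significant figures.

k = ln 2 / 45.7 = 0.01517 h⁻¹
C(t) = C₀ e^(−kt)  ⇒  t = ln(C₀/C) / k
t = ln(451/83.2) / 0.01517 = 1.690 / 0.01517 ≈ 111 hours

111 hours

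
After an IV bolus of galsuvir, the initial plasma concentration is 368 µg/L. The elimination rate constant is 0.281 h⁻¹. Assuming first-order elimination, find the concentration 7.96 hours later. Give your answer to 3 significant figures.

39.3 µg/L

C(t) = C₀ e^(−kt) = 368 × e^(−0.2810 × 7.96) = 368 × e^(−2.237) = 368 × 0.1068 ≈ 39.3 µg/L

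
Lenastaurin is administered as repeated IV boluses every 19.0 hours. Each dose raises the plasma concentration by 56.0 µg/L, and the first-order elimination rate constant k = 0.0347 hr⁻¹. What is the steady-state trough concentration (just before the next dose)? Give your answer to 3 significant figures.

60.0 µg/L

Fraction remaining after one interval: e^(−kτ) = e^(−0.03470 × 19.0) = 0.5172
R = 1 / (1 − 0.5172) = 2.071
Css,max = 56.0 × 2.071 = 116.0 µg/L
Css,min = Css,max × e^(−kτ) = 116.0 × 0.5172 ≈ 60.0 µg/L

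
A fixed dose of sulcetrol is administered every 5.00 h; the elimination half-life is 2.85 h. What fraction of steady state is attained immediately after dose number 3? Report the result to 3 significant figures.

k = ln 2 / 2.85 = 0.2432 h⁻¹
f_n = 1 − e^(−nkτ) = 1 − e^(−3 × 0.2432 × 5.00) = 1 − e^(−3.648) = 1 − 0.02604 ≈ 0.974

0.974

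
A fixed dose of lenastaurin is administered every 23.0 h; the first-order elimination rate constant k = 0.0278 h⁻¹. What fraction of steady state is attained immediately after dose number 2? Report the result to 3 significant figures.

0.722

f_n = 1 − e^(−nkτ) = 1 − e^(−2 × 0.02780 × 23.0) = 1 − e^(−1.279) = 1 − 0.2784 ≈ 0.722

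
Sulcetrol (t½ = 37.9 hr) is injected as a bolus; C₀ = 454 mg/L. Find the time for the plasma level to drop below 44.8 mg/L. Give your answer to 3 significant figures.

k = ln 2 / 37.9 = 0.01829 hr⁻¹
C(t) = C₀ e^(−kt)  ⇒  t = ln(C₀/C) / k
t = ln(454/44.8) / 0.01829 = 2.316 / 0.01829 ≈ 127 hours

127 hours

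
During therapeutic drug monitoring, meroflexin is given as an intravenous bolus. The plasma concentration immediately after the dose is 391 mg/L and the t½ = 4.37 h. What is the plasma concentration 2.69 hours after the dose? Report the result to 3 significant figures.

k = ln 2 / 4.37 = 0.1586 h⁻¹
C(t) = C₀ e^(−kt) = 391 × e^(−0.1586 × 2.69) = 391 × e^(−0.4267) = 391 × 0.6527 ≈ 255 mg/L

255 mg/L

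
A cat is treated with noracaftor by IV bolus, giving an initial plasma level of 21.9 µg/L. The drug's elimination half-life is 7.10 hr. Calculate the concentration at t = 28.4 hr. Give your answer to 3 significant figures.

1.37 µg/L

k = ln 2 / 7.10 = 0.09763 hr⁻¹
C(t) = C₀ e^(−kt) = 21.9 × e^(−0.09763 × 28.4) = 21.9 × e^(−2.773) = 21.9 × 0.06250 ≈ 1.37 µg/L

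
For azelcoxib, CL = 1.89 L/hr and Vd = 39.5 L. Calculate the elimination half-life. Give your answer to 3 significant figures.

14.5 hours

k = CL / V = 1.89 / 39.5 = 0.04785 hr⁻¹
t½ = ln 2 / k = ln 2 / 0.04785 ≈ 14.5 hours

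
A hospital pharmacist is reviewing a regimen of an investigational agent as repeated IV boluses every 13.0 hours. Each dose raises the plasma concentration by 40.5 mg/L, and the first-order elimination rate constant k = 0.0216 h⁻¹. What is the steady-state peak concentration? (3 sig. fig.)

Fraction remaining after one interval: e^(−kτ) = e^(−0.02160 × 13.0) = 0.7552
R = 1 / (1 − 0.7552) = 4.085
Css,max = 40.5 × 4.085 ≈ 165 mg/L

165 mg/L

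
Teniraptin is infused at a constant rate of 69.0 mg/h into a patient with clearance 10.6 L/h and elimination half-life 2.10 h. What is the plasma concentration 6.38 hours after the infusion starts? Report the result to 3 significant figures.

5.72 µg/mL

Css = rate / CL = 69.0 / 10.6 = 6.509 µg/mL
k = ln 2 / 2.10 = 0.3301 h⁻¹
C(t) = Css (1 − e^(−kt)) = 6.509 × (1 − e^(−2.106)) = 6.509 × 0.8783 ≈ 5.72 µg/mL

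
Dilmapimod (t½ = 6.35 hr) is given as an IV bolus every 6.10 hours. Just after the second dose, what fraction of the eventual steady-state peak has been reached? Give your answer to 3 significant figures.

0.736

k = ln 2 / 6.35 = 0.1092 hr⁻¹
f_n = 1 − e^(−nkτ) = 1 − e^(−2 × 0.1092 × 6.10) = 1 − e^(−1.332) = 1 − 0.2640 ≈ 0.736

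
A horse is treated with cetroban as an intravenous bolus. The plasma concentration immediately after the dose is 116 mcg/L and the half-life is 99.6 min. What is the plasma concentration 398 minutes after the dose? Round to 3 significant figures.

7.27 mcg/L

k = ln 2 / 99.6 = 0.006959 min⁻¹
C(t) = C₀ e^(−kt) = 116 × e^(−0.006959 × 398) = 116 × e^(−2.770) = 116 × 0.06267 ≈ 7.27 mcg/L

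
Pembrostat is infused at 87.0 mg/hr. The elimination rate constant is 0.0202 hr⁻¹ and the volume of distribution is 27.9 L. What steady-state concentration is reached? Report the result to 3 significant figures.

154 µg/mL

CL = k · V = 0.0202 × 27.9 = 0.5636 L/hr
Css = rate / CL = 87.0 / 0.5636 ≈ 154 µg/mL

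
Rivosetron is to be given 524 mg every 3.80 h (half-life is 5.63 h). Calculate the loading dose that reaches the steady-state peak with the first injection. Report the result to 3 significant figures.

k = ln 2 / 5.63 = 0.1231 h⁻¹
Accumulation ratio R = 1 / (1 − e^(−kτ)) = 1 / (1 − e^(−0.1231×3.80)) = 1 / (1 − 0.6264) = 2.676
Loading dose = maintenance dose × R = 524 × 2.676 ≈ 1400 mg

1400 mg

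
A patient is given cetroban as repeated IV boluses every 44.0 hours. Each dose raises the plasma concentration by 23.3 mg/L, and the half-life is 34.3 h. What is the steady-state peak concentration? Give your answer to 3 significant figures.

k = ln 2 / 34.3 = 0.02021 h⁻¹
Fraction remaining after one interval: e^(−kτ) = e^(−0.02021 × 44.0) = 0.4110
R = 1 / (1 − 0.4110) = 1.698
Css,max = 23.3 × 1.698 ≈ 39.6 mg/L

39.6 mg/L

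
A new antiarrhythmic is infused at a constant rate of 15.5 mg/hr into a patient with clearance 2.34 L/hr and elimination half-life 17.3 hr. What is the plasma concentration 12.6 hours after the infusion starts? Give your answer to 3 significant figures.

Css = rate / CL = 15.5 / 2.34 = 6.624 µg/mL
k = ln 2 / 17.3 = 0.04007 hr⁻¹
C(t) = Css (1 − e^(−kt)) = 6.624 × (1 − e^(−0.5048)) = 6.624 × 0.3964 ≈ 2.63 µg/mL

2.63 µg/mL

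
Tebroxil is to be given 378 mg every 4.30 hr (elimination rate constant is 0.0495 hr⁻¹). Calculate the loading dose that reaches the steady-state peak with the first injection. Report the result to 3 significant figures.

1970 mg

Accumulation ratio R = 1 / (1 − e^(−kτ)) = 1 / (1 − e^(−0.04950×4.30)) = 1 / (1 − 0.8083) = 5.216
Loading dose = maintenance dose × R = 378 × 5.216 ≈ 1970 mg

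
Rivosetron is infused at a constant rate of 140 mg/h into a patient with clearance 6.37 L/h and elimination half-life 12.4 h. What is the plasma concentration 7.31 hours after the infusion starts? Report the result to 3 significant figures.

Css = rate / CL = 140 / 6.37 = 21.98 µg/mL
k = ln 2 / 12.4 = 0.05590 h⁻¹
C(t) = Css (1 − e^(−kt)) = 21.98 × (1 − e^(−0.4086)) = 21.98 × 0.3354 ≈ 7.37 µg/mL

7.37 µg/mL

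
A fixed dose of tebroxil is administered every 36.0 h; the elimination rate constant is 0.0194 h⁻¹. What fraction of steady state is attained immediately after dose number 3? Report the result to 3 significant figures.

f_n = 1 − e^(−nkτ) = 1 − e^(−3 × 0.01940 × 36.0) = 1 − e^(−2.095) = 1 − 0.1230 ≈ 0.877

0.877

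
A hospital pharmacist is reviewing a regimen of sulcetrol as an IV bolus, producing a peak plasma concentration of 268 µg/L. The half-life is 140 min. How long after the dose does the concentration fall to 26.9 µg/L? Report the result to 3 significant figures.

464 minutes

k = ln 2 / 140 = 0.004951 min⁻¹
C(t) = C₀ e^(−kt)  ⇒  t = ln(C₀/C) / k
t = ln(268/26.9) / 0.004951 = 2.299 / 0.004951 ≈ 464 minutes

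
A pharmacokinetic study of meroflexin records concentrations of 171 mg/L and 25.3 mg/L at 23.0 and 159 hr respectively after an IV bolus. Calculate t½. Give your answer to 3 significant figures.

k = ln(C₁/C₂) / (t₂ − t₁) = ln(171/25.3) / (159 − 23.0)
  = 1.911 / 136.0 = 0.01405 hr⁻¹
t½ = ln 2 / k = ln 2 / 0.01405 ≈ 49.3 hours

49.3 hours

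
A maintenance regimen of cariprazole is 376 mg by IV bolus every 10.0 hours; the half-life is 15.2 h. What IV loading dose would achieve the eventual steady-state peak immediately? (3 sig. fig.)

1030 mg

k = ln 2 / 15.2 = 0.04560 h⁻¹
Accumulation ratio R = 1 / (1 − e^(−kτ)) = 1 / (1 − e^(−0.04560×10.0)) = 1 / (1 − 0.6338) = 2.731
Loading dose = maintenance dose × R = 376 × 2.731 ≈ 1030 mg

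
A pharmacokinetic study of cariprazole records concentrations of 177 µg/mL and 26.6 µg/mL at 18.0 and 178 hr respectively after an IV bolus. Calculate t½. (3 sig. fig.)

58.5 hours

k = ln(C₁/C₂) / (t₂ − t₁) = ln(177/26.6) / (178 − 18.0)
  = 1.895 / 160.0 = 0.01185 hr⁻¹
t½ = ln 2 / k = ln 2 / 0.01185 ≈ 58.5 hours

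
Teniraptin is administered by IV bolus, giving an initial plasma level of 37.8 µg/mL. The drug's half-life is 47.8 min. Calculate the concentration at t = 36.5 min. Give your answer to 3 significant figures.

k = ln 2 / 47.8 = 0.01450 min⁻¹
36.5 min is 0.7636 half-lives, so C = 37.8 × (1/2)^0.7636 = 37.8 × 0.5890 ≈ 22.3 µg/mL

22.3 µg/mL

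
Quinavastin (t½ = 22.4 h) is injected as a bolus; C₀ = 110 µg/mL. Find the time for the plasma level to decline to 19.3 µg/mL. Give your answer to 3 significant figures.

56.2 hours

k = ln 2 / 22.4 = 0.03094 h⁻¹
C(t) = C₀ e^(−kt)  ⇒  t = ln(C₀/C) / k
t = ln(110/19.3) / 0.03094 = 1.740 / 0.03094 ≈ 56.2 hours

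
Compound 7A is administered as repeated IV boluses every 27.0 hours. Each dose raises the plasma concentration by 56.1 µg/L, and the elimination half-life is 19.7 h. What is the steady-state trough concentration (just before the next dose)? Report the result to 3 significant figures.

k = ln 2 / 19.7 = 0.03519 h⁻¹
Fraction remaining after one interval: e^(−kτ) = e^(−0.03519 × 27.0) = 0.3867
R = 1 / (1 − 0.3867) = 1.631
Css,max = 56.1 × 1.631 = 91.48 µg/L
Css,min = Css,max × e^(−kτ) = 91.48 × 0.3867 ≈ 35.4 µg/L

35.4 µg/L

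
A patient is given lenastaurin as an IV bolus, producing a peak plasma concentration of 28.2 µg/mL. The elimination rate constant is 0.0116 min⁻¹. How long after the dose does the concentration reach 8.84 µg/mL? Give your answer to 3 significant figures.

100 minutes

C(t) = C₀ e^(−kt)  ⇒  t = ln(C₀/C) / k
t = ln(28.2/8.84) / 0.01160 = 1.160 / 0.01160 ≈ 100 minutes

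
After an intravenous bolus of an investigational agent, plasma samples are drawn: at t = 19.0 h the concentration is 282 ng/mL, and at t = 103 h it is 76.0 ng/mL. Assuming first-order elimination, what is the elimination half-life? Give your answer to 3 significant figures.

k = ln(C₁/C₂) / (t₂ − t₁) = ln(282/76.0) / (103 − 19.0)
  = 1.311 / 84.00 = 0.01561 h⁻¹
t½ = ln 2 / k = ln 2 / 0.01561 ≈ 44.4 hours

44.4 hours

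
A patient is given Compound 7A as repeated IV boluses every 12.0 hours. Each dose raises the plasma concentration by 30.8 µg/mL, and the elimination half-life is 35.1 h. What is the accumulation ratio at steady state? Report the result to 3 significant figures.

k = ln 2 / 35.1 = 0.01975 h⁻¹
Fraction remaining after one interval: e^(−kτ) = e^(−0.01975 × 12.0) = 0.7890
R = 1 / (1 − 0.7890) = 1 / 0.2110 ≈ 4.74

4.74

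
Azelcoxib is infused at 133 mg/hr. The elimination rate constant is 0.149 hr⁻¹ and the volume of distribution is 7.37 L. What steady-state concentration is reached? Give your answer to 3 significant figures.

CL = k · V = 0.149 × 7.37 = 1.098 L/hr
Css = rate / CL = 133 / 1.098 ≈ 121 µg/mL

121 µg/mL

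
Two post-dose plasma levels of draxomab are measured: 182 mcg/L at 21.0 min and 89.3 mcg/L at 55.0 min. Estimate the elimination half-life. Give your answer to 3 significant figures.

k = ln(C₁/C₂) / (t₂ − t₁) = ln(182/89.3) / (55.0 − 21.0)
  = 0.7120 / 34.00 = 0.02094 min⁻¹
t½ = ln 2 / k = ln 2 / 0.02094 ≈ 33.1 minutes

33.1 minutes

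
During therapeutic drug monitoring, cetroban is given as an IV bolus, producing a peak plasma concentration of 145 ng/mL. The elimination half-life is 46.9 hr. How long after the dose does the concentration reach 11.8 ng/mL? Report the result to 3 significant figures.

170 hours

k = ln 2 / 46.9 = 0.01478 hr⁻¹
C(t) = C₀ e^(−kt)  ⇒  t = ln(C₀/C) / k
t = ln(145/11.8) / 0.01478 = 2.509 / 0.01478 ≈ 170 hours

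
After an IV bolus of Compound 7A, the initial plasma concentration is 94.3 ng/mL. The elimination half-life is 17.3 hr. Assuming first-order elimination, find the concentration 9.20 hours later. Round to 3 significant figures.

65.2 ng/mL

k = ln 2 / 17.3 = 0.04007 hr⁻¹
C(t) = C₀ e^(−kt) = 94.3 × e^(−0.04007 × 9.20) = 94.3 × e^(−0.3686) = 94.3 × 0.6917 ≈ 65.2 ng/mL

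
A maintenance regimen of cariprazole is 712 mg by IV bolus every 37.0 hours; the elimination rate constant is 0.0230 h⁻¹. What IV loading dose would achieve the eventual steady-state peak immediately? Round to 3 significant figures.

Accumulation ratio R = 1 / (1 − e^(−kτ)) = 1 / (1 − e^(−0.02300×37.0)) = 1 / (1 − 0.4270) = 1.745
Loading dose = maintenance dose × R = 712 × 1.745 ≈ 1240 mg

1240 mg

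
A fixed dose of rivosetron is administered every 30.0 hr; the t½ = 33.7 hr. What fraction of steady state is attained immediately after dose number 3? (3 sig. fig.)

k = ln 2 / 33.7 = 0.02057 hr⁻¹
f_n = 1 − e^(−nkτ) = 1 − e^(−3 × 0.02057 × 30.0) = 1 − e^(−1.851) = 1 − 0.1571 ≈ 0.843

0.843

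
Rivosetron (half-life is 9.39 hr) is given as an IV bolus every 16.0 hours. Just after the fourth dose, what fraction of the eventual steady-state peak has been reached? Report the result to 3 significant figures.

k = ln 2 / 9.39 = 0.07382 hr⁻¹
f_n = 1 − e^(−nkτ) = 1 − e^(−4 × 0.07382 × 16.0) = 1 − e^(−4.724) = 1 − 0.008877 ≈ 0.991

0.991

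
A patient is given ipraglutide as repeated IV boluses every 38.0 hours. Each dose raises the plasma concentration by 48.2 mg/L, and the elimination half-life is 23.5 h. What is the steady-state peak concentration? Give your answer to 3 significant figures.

k = ln 2 / 23.5 = 0.02950 h⁻¹
Fraction remaining after one interval: e^(−kτ) = e^(−0.02950 × 38.0) = 0.3260
R = 1 / (1 − 0.3260) = 1.484
Css,max = 48.2 × 1.484 ≈ 71.5 mg/L

71.5 mg/L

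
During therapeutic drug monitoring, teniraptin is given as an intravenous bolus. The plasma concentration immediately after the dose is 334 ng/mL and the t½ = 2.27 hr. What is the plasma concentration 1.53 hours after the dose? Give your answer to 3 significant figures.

k = ln 2 / 2.27 = 0.3054 hr⁻¹
1.53 hr is 0.6740 half-lives, so C = 334 × (1/2)^0.6740 = 334 × 0.6268 ≈ 209 ng/mL

209 ng/mL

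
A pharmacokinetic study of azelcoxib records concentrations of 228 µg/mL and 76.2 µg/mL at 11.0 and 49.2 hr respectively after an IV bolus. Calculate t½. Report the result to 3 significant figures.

24.2 hours

k = ln(C₁/C₂) / (t₂ − t₁) = ln(228/76.2) / (49.2 − 11.0)
  = 1.096 / 38.20 = 0.02869 hr⁻¹
t½ = ln 2 / k = ln 2 / 0.02869 ≈ 24.2 hours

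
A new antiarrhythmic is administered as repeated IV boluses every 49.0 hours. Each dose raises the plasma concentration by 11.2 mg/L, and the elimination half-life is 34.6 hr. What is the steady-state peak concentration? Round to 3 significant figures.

17.9 mg/L

k = ln 2 / 34.6 = 0.02003 hr⁻¹
Fraction remaining after one interval: e^(−kτ) = e^(−0.02003 × 49.0) = 0.3747
R = 1 / (1 − 0.3747) = 1.599
Css,max = 11.2 × 1.599 ≈ 17.9 mg/L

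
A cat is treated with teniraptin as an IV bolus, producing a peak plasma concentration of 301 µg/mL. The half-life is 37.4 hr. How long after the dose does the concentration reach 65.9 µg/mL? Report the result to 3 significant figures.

82.0 hours

k = ln 2 / 37.4 = 0.01853 hr⁻¹
C(t) = C₀ e^(−kt)  ⇒  t = ln(C₀/C) / k
t = ln(301/65.9) / 0.01853 = 1.519 / 0.01853 ≈ 82.0 hours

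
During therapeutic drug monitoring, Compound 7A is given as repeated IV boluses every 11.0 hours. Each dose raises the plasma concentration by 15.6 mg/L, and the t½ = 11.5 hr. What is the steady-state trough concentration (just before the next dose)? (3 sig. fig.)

16.6 mg/L

k = ln 2 / 11.5 = 0.06027 hr⁻¹
Fraction remaining after one interval: e^(−kτ) = e^(−0.06027 × 11.0) = 0.5153
R = 1 / (1 − 0.5153) = 2.063
Css,max = 15.6 × 2.063 = 32.18 mg/L
Css,min = Css,max × e^(−kτ) = 32.18 × 0.5153 ≈ 16.6 mg/L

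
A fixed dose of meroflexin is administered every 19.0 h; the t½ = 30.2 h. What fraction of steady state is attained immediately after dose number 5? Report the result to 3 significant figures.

0.887

k = ln 2 / 30.2 = 0.02295 h⁻¹
f_n = 1 − e^(−nkτ) = 1 − e^(−5 × 0.02295 × 19.0) = 1 − e^(−2.180) = 1 − 0.1130 ≈ 0.887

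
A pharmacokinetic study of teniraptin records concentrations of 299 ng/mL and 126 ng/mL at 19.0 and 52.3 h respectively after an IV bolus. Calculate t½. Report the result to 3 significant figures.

k = ln(C₁/C₂) / (t₂ − t₁) = ln(299/126) / (52.3 − 19.0)
  = 0.8642 / 33.30 = 0.02595 h⁻¹
t½ = ln 2 / k = ln 2 / 0.02595 ≈ 26.7 hours

26.7 hours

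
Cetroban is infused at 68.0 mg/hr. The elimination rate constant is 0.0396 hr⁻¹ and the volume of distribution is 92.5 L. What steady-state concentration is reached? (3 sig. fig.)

CL = k · V = 0.0396 × 92.5 = 3.663 L/hr
Css = rate / CL = 68.0 / 3.663 ≈ 18.6 mg/L

18.6 mg/L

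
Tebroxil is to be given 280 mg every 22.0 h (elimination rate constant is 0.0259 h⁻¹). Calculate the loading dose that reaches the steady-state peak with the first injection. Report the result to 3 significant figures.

645 mg

Accumulation ratio R = 1 / (1 − e^(−kτ)) = 1 / (1 − e^(−0.02590×22.0)) = 1 / (1 − 0.5656) = 2.302
Loading dose = maintenance dose × R = 280 × 2.302 ≈ 645 mg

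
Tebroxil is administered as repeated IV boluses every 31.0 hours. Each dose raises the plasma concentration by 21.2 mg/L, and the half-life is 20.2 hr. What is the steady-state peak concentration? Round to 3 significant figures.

k = ln 2 / 20.2 = 0.03431 hr⁻¹
Fraction remaining after one interval: e^(−kτ) = e^(−0.03431 × 31.0) = 0.3452
R = 1 / (1 − 0.3452) = 1.527
Css,max = 21.2 × 1.527 ≈ 32.4 mg/L

32.4 mg/L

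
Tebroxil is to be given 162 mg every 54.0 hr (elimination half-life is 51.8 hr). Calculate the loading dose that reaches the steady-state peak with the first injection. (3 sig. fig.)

315 mg

k = ln 2 / 51.8 = 0.01338 hr⁻¹
Accumulation ratio R = 1 / (1 − e^(−kτ)) = 1 / (1 − e^(−0.01338×54.0)) = 1 / (1 − 0.4855) = 1.944
Loading dose = maintenance dose × R = 162 × 1.944 ≈ 315 mg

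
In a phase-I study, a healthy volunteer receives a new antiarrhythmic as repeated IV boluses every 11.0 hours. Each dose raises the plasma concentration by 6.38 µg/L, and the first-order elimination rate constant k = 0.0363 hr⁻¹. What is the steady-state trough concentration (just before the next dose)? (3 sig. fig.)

13.0 µg/L

Fraction remaining after one interval: e^(−kτ) = e^(−0.03630 × 11.0) = 0.6708
R = 1 / (1 − 0.6708) = 3.038
Css,max = 6.38 × 3.038 = 19.38 µg/L
Css,min = Css,max × e^(−kτ) = 19.38 × 0.6708 ≈ 13.0 µg/L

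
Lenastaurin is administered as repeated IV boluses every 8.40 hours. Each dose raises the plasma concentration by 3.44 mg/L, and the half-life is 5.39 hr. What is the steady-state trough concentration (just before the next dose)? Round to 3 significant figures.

k = ln 2 / 5.39 = 0.1286 hr⁻¹
Fraction remaining after one interval: e^(−kτ) = e^(−0.1286 × 8.40) = 0.3395
R = 1 / (1 − 0.3395) = 1.514
Css,max = 3.44 × 1.514 = 5.208 mg/L
Css,min = Css,max × e^(−kτ) = 5.208 × 0.3395 ≈ 1.77 mg/L

1.77 mg/L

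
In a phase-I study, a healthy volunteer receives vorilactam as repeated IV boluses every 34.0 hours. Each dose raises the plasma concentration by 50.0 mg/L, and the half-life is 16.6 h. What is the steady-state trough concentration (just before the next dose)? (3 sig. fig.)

k = ln 2 / 16.6 = 0.04176 h⁻¹
Fraction remaining after one interval: e^(−kτ) = e^(−0.04176 × 34.0) = 0.2418
R = 1 / (1 − 0.2418) = 1.319
Css,max = 50.0 × 1.319 = 65.94 mg/L
Css,min = Css,max × e^(−kτ) = 65.94 × 0.2418 ≈ 15.9 mg/L

15.9 mg/L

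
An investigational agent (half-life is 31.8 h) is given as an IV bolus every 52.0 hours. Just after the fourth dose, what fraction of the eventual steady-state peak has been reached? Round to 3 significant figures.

k = ln 2 / 31.8 = 0.02180 h⁻¹
f_n = 1 − e^(−nkτ) = 1 − e^(−4 × 0.02180 × 52.0) = 1 − e^(−4.534) = 1 − 0.01074 ≈ 0.989

0.989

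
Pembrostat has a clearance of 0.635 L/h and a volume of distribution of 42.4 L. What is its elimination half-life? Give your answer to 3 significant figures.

k = CL / V = 0.635 / 42.4 = 0.01498 h⁻¹
t½ = ln 2 / k = ln 2 / 0.01498 ≈ 46.3 hours

46.3 hours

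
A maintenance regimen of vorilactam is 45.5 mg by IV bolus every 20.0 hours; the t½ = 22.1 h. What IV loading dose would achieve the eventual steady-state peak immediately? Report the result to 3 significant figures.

97.6 mg

k = ln 2 / 22.1 = 0.03136 h⁻¹
Accumulation ratio R = 1 / (1 − e^(−kτ)) = 1 / (1 − e^(−0.03136×20.0)) = 1 / (1 − 0.5340) = 2.146
Loading dose = maintenance dose × R = 45.5 × 2.146 ≈ 97.6 mg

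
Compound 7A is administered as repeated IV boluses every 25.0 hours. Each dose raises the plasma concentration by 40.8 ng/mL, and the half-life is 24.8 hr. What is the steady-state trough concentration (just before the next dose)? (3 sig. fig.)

40.3 ng/mL

k = ln 2 / 24.8 = 0.02795 hr⁻¹
Fraction remaining after one interval: e^(−kτ) = e^(−0.02795 × 25.0) = 0.4972
R = 1 / (1 − 0.4972) = 1.989
Css,max = 40.8 × 1.989 = 81.15 ng/mL
Css,min = Css,max × e^(−kτ) = 81.15 × 0.4972 ≈ 40.3 ng/mL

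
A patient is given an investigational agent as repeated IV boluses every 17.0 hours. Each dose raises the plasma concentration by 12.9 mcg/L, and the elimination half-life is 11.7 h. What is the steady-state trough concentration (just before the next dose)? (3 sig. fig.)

7.42 mcg/L

k = ln 2 / 11.7 = 0.05924 h⁻¹
Fraction remaining after one interval: e^(−kτ) = e^(−0.05924 × 17.0) = 0.3653
R = 1 / (1 − 0.3653) = 1.575
Css,max = 12.9 × 1.575 = 20.32 mcg/L
Css,min = Css,max × e^(−kτ) = 20.32 × 0.3653 ≈ 7.42 mcg/L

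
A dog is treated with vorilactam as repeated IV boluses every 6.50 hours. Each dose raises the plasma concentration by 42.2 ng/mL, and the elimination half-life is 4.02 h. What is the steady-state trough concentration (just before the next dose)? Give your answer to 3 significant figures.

k = ln 2 / 4.02 = 0.1724 h⁻¹
Fraction remaining after one interval: e^(−kτ) = e^(−0.1724 × 6.50) = 0.3260
R = 1 / (1 − 0.3260) = 1.484
Css,max = 42.2 × 1.484 = 62.61 ng/mL
Css,min = Css,max × e^(−kτ) = 62.61 × 0.3260 ≈ 20.4 ng/mL

20.4 ng/mL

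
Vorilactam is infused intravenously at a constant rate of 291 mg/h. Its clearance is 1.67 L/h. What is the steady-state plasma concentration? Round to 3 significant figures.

174 mg/L

Css = infusion rate / CL = 291 / 1.67 ≈ 174 mg/L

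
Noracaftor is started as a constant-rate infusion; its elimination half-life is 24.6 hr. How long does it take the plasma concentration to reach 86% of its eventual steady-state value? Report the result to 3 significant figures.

k = ln 2 / 24.6 = 0.02818 hr⁻¹
f = 1 − e^(−kt)  ⇒  t = −ln(1 − f) / k
t = −ln(1 − 0.86) / 0.02818 = 1.966 / 0.02818 ≈ 69.8 hours

69.8 hours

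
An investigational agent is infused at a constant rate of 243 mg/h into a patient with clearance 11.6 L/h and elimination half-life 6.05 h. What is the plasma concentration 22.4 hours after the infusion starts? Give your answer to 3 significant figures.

19.3 µg/mL

Css = rate / CL = 243 / 11.6 = 20.95 µg/mL
k = ln 2 / 6.05 = 0.1146 h⁻¹
C(t) = Css (1 − e^(−kt)) = 20.95 × (1 − e^(−2.566)) = 20.95 × 0.9232 ≈ 19.3 µg/mL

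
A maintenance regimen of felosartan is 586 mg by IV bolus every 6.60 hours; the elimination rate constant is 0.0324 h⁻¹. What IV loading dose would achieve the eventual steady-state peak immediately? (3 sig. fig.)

3040 mg

Accumulation ratio R = 1 / (1 − e^(−kτ)) = 1 / (1 − e^(−0.03240×6.60)) = 1 / (1 − 0.8075) = 5.194
Loading dose = maintenance dose × R = 586 × 5.194 ≈ 3040 mg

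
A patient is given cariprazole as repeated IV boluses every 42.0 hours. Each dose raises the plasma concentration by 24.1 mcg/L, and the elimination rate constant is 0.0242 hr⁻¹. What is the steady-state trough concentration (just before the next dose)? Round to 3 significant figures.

13.7 mcg/L

Fraction remaining after one interval: e^(−kτ) = e^(−0.02420 × 42.0) = 0.3619
R = 1 / (1 − 0.3619) = 1.567
Css,max = 24.1 × 1.567 = 37.77 mcg/L
Css,min = Css,max × e^(−kτ) = 37.77 × 0.3619 ≈ 13.7 mcg/L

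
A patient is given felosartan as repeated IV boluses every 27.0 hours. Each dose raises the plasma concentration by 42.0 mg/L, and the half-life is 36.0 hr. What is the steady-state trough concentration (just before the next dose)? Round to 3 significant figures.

k = ln 2 / 36.0 = 0.01925 hr⁻¹
Fraction remaining after one interval: e^(−kτ) = e^(−0.01925 × 27.0) = 0.5946
R = 1 / (1 − 0.5946) = 2.467
Css,max = 42.0 × 2.467 = 103.6 mg/L
Css,min = Css,max × e^(−kτ) = 103.6 × 0.5946 ≈ 61.6 mg/L

61.6 mg/L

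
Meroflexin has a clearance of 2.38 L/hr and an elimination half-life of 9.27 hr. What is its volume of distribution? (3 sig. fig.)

k = ln 2 / t½ = ln 2 / 9.27 = 0.07477 hr⁻¹
V = CL / k = 2.38 / 0.07477 ≈ 31.8 L

31.8 L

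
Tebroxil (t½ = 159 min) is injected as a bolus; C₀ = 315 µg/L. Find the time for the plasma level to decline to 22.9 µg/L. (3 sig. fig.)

601 minutes

k = ln 2 / 159 = 0.004359 min⁻¹
C(t) = C₀ e^(−kt)  ⇒  t = ln(C₀/C) / k
t = ln(315/22.9) / 0.004359 = 2.621 / 0.004359 ≈ 601 minutes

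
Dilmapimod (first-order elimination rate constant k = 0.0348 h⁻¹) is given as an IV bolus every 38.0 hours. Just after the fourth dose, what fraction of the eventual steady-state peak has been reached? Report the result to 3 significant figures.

f_n = 1 − e^(−nkτ) = 1 − e^(−4 × 0.03480 × 38.0) = 1 − e^(−5.290) = 1 − 0.005044 ≈ 0.995

0.995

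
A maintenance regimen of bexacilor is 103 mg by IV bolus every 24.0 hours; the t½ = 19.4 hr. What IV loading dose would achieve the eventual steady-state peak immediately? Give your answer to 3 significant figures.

k = ln 2 / 19.4 = 0.03573 hr⁻¹
Accumulation ratio R = 1 / (1 − e^(−kτ)) = 1 / (1 − e^(−0.03573×24.0)) = 1 / (1 − 0.4242) = 1.737
Loading dose = maintenance dose × R = 103 × 1.737 ≈ 179 mg

179 mg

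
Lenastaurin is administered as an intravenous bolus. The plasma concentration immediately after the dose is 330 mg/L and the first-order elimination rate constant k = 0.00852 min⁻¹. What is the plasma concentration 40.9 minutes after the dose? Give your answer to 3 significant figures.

C(t) = C₀ e^(−kt) = 330 × e^(−0.008520 × 40.9) = 330 × e^(−0.3485) = 330 × 0.7058 ≈ 233 mg/L

233 mg/L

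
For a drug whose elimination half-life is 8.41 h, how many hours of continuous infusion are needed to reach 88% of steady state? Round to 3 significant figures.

k = ln 2 / 8.41 = 0.08242 h⁻¹
f = 1 − e^(−kt)  ⇒  t = −ln(1 − f) / k
t = −ln(1 − 0.88) / 0.08242 = 2.120 / 0.08242 ≈ 25.7 hours

25.7 hours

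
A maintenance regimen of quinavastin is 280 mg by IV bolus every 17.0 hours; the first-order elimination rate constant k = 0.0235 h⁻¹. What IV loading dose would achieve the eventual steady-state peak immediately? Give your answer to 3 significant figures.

Accumulation ratio R = 1 / (1 − e^(−kτ)) = 1 / (1 − e^(−0.02350×17.0)) = 1 / (1 − 0.6707) = 3.036
Loading dose = maintenance dose × R = 280 × 3.036 ≈ 850 mg

850 mg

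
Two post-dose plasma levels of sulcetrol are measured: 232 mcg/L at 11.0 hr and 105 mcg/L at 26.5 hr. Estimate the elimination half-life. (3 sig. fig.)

k = ln(C₁/C₂) / (t₂ − t₁) = ln(232/105) / (26.5 − 11.0)
  = 0.7928 / 15.50 = 0.05115 hr⁻¹
t½ = ln 2 / k = ln 2 / 0.05115 ≈ 13.6 hours

13.6 hours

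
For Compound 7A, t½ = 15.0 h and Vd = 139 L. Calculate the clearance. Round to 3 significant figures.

6.42 L/h

k = ln 2 / t½ = ln 2 / 15.0 = 0.04621 h⁻¹
CL = k · V = 0.04621 × 139 ≈ 6.42 L/h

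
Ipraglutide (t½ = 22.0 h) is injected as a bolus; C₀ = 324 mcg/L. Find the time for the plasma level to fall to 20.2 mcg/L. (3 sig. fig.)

88.1 hours

k = ln 2 / 22.0 = 0.03151 h⁻¹
C(t) = C₀ e^(−kt)  ⇒  t = ln(C₀/C) / k
t = ln(324/20.2) / 0.03151 = 2.775 / 0.03151 ≈ 88.1 hours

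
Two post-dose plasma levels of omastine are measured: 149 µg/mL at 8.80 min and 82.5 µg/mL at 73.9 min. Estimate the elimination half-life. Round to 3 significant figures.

k = ln(C₁/C₂) / (t₂ − t₁) = ln(149/82.5) / (73.9 − 8.80)
  = 0.5911 / 65.10 = 0.009081 min⁻¹
t½ = ln 2 / k = ln 2 / 0.009081 ≈ 76.3 minutes

76.3 minutes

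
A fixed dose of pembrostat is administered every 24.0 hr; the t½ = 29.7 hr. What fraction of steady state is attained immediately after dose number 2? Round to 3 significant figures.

k = ln 2 / 29.7 = 0.02334 hr⁻¹
f_n = 1 − e^(−nkτ) = 1 − e^(−2 × 0.02334 × 24.0) = 1 − e^(−1.120) = 1 − 0.3262 ≈ 0.674

0.674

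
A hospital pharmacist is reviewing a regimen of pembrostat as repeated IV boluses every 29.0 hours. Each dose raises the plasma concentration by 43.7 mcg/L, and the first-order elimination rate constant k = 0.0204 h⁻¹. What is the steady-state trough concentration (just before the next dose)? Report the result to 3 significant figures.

54.2 mcg/L

Fraction remaining after one interval: e^(−kτ) = e^(−0.02040 × 29.0) = 0.5534
R = 1 / (1 − 0.5534) = 2.239
Css,max = 43.7 × 2.239 = 97.86 mcg/L
Css,min = Css,max × e^(−kτ) = 97.86 × 0.5534 ≈ 54.2 mcg/L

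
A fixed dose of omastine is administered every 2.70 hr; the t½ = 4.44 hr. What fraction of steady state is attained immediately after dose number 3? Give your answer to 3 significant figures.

0.718

k = ln 2 / 4.44 = 0.1561 hr⁻¹
f_n = 1 − e^(−nkτ) = 1 − e^(−3 × 0.1561 × 2.70) = 1 − e^(−1.265) = 1 − 0.2824 ≈ 0.718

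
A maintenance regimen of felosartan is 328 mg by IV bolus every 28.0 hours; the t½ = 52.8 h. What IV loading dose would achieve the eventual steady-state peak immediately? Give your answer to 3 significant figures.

k = ln 2 / 52.8 = 0.01313 h⁻¹
Accumulation ratio R = 1 / (1 − e^(−kτ)) = 1 / (1 − e^(−0.01313×28.0)) = 1 / (1 − 0.6924) = 3.251
Loading dose = maintenance dose × R = 328 × 3.251 ≈ 1070 mg

1070 mg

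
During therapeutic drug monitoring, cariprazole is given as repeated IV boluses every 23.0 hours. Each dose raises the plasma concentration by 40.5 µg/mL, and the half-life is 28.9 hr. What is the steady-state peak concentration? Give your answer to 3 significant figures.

k = ln 2 / 28.9 = 0.02398 hr⁻¹
Fraction remaining after one interval: e^(−kτ) = e^(−0.02398 × 23.0) = 0.5760
R = 1 / (1 − 0.5760) = 2.359
Css,max = 40.5 × 2.359 ≈ 95.5 µg/mL

95.5 µg/mL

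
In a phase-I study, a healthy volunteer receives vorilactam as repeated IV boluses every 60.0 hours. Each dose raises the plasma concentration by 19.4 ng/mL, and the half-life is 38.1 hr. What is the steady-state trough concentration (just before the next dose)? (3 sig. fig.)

9.80 ng/mL

k = ln 2 / 38.1 = 0.01819 hr⁻¹
Fraction remaining after one interval: e^(−kτ) = e^(−0.01819 × 60.0) = 0.3357
R = 1 / (1 − 0.3357) = 1.505
Css,max = 19.4 × 1.505 = 29.20 ng/mL
Css,min = Css,max × e^(−kτ) = 29.20 × 0.3357 ≈ 9.80 ng/mL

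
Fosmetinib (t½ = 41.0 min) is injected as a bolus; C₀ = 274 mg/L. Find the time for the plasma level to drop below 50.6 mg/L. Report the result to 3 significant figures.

k = ln 2 / 41.0 = 0.01691 min⁻¹
C(t) = C₀ e^(−kt)  ⇒  t = ln(C₀/C) / k
t = ln(274/50.6) / 0.01691 = 1.689 / 0.01691 ≈ 99.9 minutes

99.9 minutes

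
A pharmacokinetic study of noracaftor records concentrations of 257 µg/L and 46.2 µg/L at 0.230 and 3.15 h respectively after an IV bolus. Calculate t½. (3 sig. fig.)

k = ln(C₁/C₂) / (t₂ − t₁) = ln(257/46.2) / (3.15 − 0.230)
  = 1.716 / 2.920 = 0.5877 h⁻¹
t½ = ln 2 / k = ln 2 / 0.5877 ≈ 1.18 hours

1.18 hours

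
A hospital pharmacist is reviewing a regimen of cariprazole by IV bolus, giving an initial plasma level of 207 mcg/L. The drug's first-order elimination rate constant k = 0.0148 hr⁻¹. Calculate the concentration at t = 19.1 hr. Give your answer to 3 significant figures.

C(t) = C₀ e^(−kt) = 207 × e^(−0.01480 × 19.1) = 207 × e^(−0.2827) = 207 × 0.7538 ≈ 156 mcg/L

156 mcg/L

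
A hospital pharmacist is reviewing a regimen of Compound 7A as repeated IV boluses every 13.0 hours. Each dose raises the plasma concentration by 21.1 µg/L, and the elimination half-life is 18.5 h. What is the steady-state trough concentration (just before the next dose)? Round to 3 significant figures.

k = ln 2 / 18.5 = 0.03747 h⁻¹
Fraction remaining after one interval: e^(−kτ) = e^(−0.03747 × 13.0) = 0.6144
R = 1 / (1 − 0.6144) = 2.593
Css,max = 21.1 × 2.593 = 54.72 µg/L
Css,min = Css,max × e^(−kτ) = 54.72 × 0.6144 ≈ 33.6 µg/L

33.6 µg/L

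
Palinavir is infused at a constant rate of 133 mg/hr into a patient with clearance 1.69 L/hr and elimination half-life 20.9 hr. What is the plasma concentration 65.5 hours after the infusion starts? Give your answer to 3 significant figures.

Css = rate / CL = 133 / 1.69 = 78.70 µg/mL
k = ln 2 / 20.9 = 0.03316 hr⁻¹
C(t) = Css (1 − e^(−kt)) = 78.70 × (1 − e^(−2.172)) = 78.70 × 0.8861 ≈ 69.7 µg/mL

69.7 µg/mL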